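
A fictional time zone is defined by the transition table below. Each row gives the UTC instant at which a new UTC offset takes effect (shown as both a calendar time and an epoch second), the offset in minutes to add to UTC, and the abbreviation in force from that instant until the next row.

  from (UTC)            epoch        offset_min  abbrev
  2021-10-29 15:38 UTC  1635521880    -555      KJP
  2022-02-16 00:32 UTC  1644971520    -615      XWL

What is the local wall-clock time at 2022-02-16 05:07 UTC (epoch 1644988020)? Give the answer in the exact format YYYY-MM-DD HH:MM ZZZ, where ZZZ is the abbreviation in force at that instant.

Query: 2022-02-16 05:07 UTC
Rule 2/2 (XWL, -10:15): 2022-02-16 00:32 UTC ≤ query < +∞
5·60 + 7 - 615 = -308 min
-308 = -1·1440 + 1132; 1132 = 18·60 + 52 → 18:52, 2022-02-16 - 1 day = 2022-02-15
→ 2022-02-15 18:52 XWL

2022-02-15 18:52 XWL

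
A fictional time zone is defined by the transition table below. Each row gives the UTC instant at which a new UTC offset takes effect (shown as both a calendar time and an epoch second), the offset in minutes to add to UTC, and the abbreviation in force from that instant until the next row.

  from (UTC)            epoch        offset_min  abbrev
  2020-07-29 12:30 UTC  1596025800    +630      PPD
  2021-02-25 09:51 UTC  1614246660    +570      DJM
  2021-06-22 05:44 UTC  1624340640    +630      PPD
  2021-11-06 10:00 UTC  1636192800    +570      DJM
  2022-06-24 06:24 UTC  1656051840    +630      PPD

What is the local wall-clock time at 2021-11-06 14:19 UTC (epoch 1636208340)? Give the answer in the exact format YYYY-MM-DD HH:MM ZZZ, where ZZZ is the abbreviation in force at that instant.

Query: 2021-11-06 14:19 UTC
Rule 4/5 (DJM, +09:30): 2021-11-06 10:00 UTC ≤ query < 2022-06-24 06:24 UTC
14·60 + 19 + 570 = 1429 min
1429 = 0·1440 + 1429; 1429 = 23·60 + 49 → 23:49, same day
→ 2021-11-06 23:49 DJM

2021-11-06 23:49 DJM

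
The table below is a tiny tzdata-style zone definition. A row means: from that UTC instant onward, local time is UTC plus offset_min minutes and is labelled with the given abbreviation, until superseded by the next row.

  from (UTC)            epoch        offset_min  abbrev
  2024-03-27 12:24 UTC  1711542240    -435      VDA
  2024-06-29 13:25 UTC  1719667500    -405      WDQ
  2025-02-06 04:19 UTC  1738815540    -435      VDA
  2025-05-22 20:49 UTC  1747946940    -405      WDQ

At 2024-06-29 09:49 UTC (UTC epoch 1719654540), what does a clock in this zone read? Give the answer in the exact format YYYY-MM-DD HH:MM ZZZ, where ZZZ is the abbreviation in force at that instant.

2024-06-29 02:34 VDA

Query: 2024-06-29 09:49 UTC
Rule 1/4 (VDA, -07:15): 2024-03-27 12:24 UTC ≤ query < 2024-06-29 13:25 UTC
9·60 + 49 - 435 = 154 min
154 = 0·1440 + 154; 154 = 2·60 + 34 → 02:34, same day
→ 2024-06-29 02:34 VDA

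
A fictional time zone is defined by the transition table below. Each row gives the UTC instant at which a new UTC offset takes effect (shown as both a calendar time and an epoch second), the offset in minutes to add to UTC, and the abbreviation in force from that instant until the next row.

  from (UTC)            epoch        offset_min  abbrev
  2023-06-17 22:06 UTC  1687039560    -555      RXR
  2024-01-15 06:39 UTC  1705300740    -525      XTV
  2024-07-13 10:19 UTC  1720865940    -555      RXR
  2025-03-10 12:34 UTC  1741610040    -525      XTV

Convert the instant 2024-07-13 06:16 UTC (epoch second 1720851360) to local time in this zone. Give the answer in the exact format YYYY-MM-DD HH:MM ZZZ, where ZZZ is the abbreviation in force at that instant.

2024-07-12 21:31 XTV

Query: 2024-07-13 06:16 UTC
Rule 2/4 (XTV, -08:45): 2024-01-15 06:39 UTC ≤ query < 2024-07-13 10:19 UTC
6·60 + 16 - 525 = -149 min
-149 = -1·1440 + 1291; 1291 = 21·60 + 31 → 21:31, 2024-07-13 - 1 day = 2024-07-12
→ 2024-07-12 21:31 XTV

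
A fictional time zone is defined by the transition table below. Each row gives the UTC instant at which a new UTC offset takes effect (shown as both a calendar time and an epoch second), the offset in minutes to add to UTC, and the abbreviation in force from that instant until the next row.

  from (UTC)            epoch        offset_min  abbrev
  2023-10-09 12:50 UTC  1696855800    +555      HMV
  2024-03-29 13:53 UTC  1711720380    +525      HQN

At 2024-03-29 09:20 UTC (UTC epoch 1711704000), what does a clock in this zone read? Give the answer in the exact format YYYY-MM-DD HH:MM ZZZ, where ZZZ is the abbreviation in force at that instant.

2024-03-29 18:35 HMV

Query: 2024-03-29 09:20 UTC
Rule 1/2 (HMV, +09:15): 2023-10-09 12:50 UTC ≤ query < 2024-03-29 13:53 UTC
9·60 + 20 + 555 = 1115 min
1115 = 0·1440 + 1115; 1115 = 18·60 + 35 → 18:35, same day
→ 2024-03-29 18:35 HMV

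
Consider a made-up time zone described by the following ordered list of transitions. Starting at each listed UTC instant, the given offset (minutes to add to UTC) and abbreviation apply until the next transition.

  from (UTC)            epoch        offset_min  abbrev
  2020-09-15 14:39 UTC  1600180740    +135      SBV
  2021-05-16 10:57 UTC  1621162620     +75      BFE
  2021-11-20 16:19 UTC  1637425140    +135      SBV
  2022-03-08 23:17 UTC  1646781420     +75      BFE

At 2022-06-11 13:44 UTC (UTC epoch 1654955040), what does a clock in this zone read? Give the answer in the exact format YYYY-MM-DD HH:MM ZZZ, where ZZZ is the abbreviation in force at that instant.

Query: 2022-06-11 13:44 UTC
Rule 4/4 (BFE, +01:15): 2022-03-08 23:17 UTC ≤ query < +∞
13·60 + 44 + 75 = 899 min
899 = 0·1440 + 899; 899 = 14·60 + 59 → 14:59, same day
→ 2022-06-11 14:59 BFE

2022-06-11 14:59 BFE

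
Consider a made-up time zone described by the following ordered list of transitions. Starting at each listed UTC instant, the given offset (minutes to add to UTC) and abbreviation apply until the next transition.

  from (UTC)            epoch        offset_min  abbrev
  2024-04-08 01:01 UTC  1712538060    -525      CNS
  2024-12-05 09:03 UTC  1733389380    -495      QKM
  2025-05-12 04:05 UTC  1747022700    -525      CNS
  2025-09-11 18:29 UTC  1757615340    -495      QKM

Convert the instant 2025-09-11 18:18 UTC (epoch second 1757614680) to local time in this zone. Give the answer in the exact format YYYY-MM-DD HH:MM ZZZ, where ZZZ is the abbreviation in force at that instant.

2025-09-11 09:33 CNS

Query: 2025-09-11 18:18 UTC
Rule 3/4 (CNS, -08:45): 2025-05-12 04:05 UTC ≤ query < 2025-09-11 18:29 UTC
18·60 + 18 - 525 = 573 min
573 = 0·1440 + 573; 573 = 9·60 + 33 → 09:33, same day
→ 2025-09-11 09:33 CNS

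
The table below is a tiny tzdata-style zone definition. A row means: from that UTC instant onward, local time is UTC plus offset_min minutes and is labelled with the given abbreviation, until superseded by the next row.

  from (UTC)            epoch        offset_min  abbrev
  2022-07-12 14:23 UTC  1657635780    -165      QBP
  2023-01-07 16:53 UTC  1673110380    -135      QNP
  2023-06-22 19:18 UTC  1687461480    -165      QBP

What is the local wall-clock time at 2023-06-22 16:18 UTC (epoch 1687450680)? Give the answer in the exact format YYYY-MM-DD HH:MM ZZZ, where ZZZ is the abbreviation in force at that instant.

2023-06-22 14:03 QNP

Query: 2023-06-22 16:18 UTC
Rule 2/3 (QNP, -02:15): 2023-01-07 16:53 UTC ≤ query < 2023-06-22 19:18 UTC
16·60 + 18 - 135 = 843 min
843 = 0·1440 + 843; 843 = 14·60 + 3 → 14:03, same day
→ 2023-06-22 14:03 QNP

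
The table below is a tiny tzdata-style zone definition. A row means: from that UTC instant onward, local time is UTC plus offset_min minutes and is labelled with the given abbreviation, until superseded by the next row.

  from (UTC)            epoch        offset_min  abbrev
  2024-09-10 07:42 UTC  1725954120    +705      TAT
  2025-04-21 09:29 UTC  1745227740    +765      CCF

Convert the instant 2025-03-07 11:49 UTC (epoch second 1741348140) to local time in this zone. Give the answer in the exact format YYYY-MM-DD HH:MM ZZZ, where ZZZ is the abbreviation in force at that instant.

2025-03-07 23:34 TAT

Query: 2025-03-07 11:49 UTC
Rule 1/2 (TAT, +11:45): 2024-09-10 07:42 UTC ≤ query < 2025-04-21 09:29 UTC
11·60 + 49 + 705 = 1414 min
1414 = 0·1440 + 1414; 1414 = 23·60 + 34 → 23:34, same day
→ 2025-03-07 23:34 TAT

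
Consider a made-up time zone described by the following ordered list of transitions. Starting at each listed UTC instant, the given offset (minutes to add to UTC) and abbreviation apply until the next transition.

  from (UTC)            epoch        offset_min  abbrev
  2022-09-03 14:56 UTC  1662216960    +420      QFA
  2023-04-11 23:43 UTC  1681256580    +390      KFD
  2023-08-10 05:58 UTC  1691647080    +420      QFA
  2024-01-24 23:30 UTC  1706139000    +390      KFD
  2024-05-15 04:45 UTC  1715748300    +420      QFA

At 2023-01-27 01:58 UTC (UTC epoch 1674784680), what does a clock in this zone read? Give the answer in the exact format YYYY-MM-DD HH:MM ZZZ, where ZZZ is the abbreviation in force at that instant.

2023-01-27 08:58 QFA

Query: 2023-01-27 01:58 UTC
Rule 1/5 (QFA, +07:00): 2022-09-03 14:56 UTC ≤ query < 2023-04-11 23:43 UTC
1·60 + 58 + 420 = 538 min
538 = 0·1440 + 538; 538 = 8·60 + 58 → 08:58, same day
→ 2023-01-27 08:58 QFA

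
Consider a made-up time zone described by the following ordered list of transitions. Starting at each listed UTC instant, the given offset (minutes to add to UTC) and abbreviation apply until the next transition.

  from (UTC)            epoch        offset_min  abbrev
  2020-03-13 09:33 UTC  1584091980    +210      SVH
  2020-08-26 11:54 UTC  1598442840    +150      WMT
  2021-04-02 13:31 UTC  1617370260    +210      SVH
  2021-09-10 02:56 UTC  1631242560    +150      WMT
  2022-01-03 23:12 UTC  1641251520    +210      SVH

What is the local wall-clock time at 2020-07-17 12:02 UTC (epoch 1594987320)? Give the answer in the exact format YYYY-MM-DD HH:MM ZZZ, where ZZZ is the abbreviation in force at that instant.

Query: 2020-07-17 12:02 UTC
Rule 1/5 (SVH, +03:30): 2020-03-13 09:33 UTC ≤ query < 2020-08-26 11:54 UTC
12·60 + 2 + 210 = 932 min
932 = 0·1440 + 932; 932 = 15·60 + 32 → 15:32, same day
→ 2020-07-17 15:32 SVH

2020-07-17 15:32 SVH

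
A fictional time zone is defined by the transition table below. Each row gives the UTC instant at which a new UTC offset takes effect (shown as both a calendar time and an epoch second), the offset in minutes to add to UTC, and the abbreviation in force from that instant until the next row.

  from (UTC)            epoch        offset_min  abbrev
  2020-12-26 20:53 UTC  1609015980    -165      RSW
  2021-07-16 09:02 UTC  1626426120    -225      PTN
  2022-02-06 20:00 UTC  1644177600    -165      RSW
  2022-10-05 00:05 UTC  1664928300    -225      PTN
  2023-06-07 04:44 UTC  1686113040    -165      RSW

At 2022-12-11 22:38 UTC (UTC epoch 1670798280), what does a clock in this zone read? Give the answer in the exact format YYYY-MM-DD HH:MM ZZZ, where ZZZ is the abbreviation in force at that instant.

Query: 2022-12-11 22:38 UTC
Rule 4/5 (PTN, -03:45): 2022-10-05 00:05 UTC ≤ query < 2023-06-07 04:44 UTC
22·60 + 38 - 225 = 1133 min
1133 = 0·1440 + 1133; 1133 = 18·60 + 53 → 18:53, same day
→ 2022-12-11 18:53 PTN

2022-12-11 18:53 PTN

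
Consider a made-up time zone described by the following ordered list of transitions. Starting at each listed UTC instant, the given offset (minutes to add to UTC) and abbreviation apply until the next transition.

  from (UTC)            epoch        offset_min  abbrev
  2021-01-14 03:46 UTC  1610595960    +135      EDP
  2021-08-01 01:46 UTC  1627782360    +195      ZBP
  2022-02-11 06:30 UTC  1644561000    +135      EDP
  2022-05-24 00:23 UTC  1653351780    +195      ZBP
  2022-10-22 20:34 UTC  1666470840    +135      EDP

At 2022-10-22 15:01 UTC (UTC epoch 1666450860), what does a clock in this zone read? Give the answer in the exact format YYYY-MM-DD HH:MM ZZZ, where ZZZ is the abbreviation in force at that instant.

Query: 2022-10-22 15:01 UTC
Rule 4/5 (ZBP, +03:15): 2022-05-24 00:23 UTC ≤ query < 2022-10-22 20:34 UTC
15·60 + 1 + 195 = 1096 min
1096 = 0·1440 + 1096; 1096 = 18·60 + 16 → 18:16, same day
→ 2022-10-22 18:16 ZBP

2022-10-22 18:16 ZBP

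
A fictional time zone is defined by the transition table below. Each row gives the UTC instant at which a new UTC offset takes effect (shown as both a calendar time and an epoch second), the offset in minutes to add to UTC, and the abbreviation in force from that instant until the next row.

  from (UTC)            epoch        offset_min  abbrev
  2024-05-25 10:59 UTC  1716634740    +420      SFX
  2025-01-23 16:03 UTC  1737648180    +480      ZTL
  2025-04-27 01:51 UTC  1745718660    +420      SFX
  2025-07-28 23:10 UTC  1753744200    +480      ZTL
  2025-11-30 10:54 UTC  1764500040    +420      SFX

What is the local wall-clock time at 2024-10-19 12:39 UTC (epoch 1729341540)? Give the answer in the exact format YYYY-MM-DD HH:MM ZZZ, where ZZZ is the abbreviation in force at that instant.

2024-10-19 19:39 SFX

Query: 2024-10-19 12:39 UTC
Rule 1/5 (SFX, +07:00): 2024-05-25 10:59 UTC ≤ query < 2025-01-23 16:03 UTC
12·60 + 39 + 420 = 1179 min
1179 = 0·1440 + 1179; 1179 = 19·60 + 39 → 19:39, same day
→ 2024-10-19 19:39 SFX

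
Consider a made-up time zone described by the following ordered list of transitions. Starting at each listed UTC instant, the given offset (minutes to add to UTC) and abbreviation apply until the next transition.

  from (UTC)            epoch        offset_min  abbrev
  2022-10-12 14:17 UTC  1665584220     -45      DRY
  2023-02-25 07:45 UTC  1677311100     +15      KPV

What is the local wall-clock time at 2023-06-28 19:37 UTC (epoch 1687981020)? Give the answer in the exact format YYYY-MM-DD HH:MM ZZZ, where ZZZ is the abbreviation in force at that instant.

2023-06-28 19:52 KPV

Query: 2023-06-28 19:37 UTC
Rule 2/2 (KPV, +00:15): 2023-02-25 07:45 UTC ≤ query < +∞
19·60 + 37 + 15 = 1192 min
1192 = 0·1440 + 1192; 1192 = 19·60 + 52 → 19:52, same day
→ 2023-06-28 19:52 KPV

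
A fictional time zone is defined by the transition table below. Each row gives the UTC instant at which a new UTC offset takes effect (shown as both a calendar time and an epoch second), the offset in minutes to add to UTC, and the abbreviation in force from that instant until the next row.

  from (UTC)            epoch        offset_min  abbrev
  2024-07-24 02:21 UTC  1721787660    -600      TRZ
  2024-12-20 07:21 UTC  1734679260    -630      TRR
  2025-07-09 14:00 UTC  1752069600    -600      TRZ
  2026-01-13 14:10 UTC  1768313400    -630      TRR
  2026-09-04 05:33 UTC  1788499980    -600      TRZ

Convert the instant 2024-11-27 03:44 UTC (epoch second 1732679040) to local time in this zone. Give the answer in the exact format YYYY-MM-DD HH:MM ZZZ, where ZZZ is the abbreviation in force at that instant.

2024-11-26 17:44 TRZ

Query: 2024-11-27 03:44 UTC
Rule 1/5 (TRZ, -10:00): 2024-07-24 02:21 UTC ≤ query < 2024-12-20 07:21 UTC
3·60 + 44 - 600 = -376 min
-376 = -1·1440 + 1064; 1064 = 17·60 + 44 → 17:44, 2024-11-27 - 1 day = 2024-11-26
→ 2024-11-26 17:44 TRZ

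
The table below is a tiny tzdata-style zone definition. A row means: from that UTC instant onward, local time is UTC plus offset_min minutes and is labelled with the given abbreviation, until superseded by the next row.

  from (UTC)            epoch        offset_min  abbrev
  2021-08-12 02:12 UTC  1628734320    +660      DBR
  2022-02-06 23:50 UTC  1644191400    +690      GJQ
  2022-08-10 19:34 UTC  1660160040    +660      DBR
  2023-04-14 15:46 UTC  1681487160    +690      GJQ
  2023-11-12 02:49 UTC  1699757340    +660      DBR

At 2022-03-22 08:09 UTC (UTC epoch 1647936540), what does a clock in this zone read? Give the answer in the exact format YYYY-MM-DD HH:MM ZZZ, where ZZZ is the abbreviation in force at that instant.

2022-03-22 19:39 GJQ

Query: 2022-03-22 08:09 UTC
Rule 2/5 (GJQ, +11:30): 2022-02-06 23:50 UTC ≤ query < 2022-08-10 19:34 UTC
8·60 + 9 + 690 = 1179 min
1179 = 0·1440 + 1179; 1179 = 19·60 + 39 → 19:39, same day
→ 2022-03-22 19:39 GJQ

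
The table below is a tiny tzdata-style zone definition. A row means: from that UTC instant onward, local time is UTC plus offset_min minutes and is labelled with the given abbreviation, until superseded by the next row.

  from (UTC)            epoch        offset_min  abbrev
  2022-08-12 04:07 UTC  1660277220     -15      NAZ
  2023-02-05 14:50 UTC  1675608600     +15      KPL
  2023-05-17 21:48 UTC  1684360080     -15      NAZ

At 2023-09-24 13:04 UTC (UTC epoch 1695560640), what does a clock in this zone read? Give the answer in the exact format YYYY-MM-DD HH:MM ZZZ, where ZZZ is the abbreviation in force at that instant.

2023-09-24 12:49 NAZ

Query: 2023-09-24 13:04 UTC
Rule 3/3 (NAZ, -00:15): 2023-05-17 21:48 UTC ≤ query < +∞
13·60 + 4 - 15 = 769 min
769 = 0·1440 + 769; 769 = 12·60 + 49 → 12:49, same day
→ 2023-09-24 12:49 NAZ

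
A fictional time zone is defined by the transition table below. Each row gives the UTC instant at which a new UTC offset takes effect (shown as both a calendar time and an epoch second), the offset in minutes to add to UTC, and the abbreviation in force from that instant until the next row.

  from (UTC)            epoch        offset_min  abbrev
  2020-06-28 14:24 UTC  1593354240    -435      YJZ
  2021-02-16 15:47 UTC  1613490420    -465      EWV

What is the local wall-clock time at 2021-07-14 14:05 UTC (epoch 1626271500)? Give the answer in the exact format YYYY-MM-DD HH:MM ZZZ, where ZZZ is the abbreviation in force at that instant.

Query: 2021-07-14 14:05 UTC
Rule 2/2 (EWV, -07:45): 2021-02-16 15:47 UTC ≤ query < +∞
14·60 + 5 - 465 = 380 min
380 = 0·1440 + 380; 380 = 6·60 + 20 → 06:20, same day
→ 2021-07-14 06:20 EWV

2021-07-14 06:20 EWV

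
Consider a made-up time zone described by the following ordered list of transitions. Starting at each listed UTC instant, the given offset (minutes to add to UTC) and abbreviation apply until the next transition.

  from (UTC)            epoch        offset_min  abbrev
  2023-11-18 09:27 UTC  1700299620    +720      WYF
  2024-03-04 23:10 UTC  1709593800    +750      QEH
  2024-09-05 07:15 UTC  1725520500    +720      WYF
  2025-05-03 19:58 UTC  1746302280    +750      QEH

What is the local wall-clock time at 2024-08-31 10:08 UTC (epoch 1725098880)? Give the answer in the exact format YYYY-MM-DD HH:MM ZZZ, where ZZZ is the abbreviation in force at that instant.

Query: 2024-08-31 10:08 UTC
Rule 2/4 (QEH, +12:30): 2024-03-04 23:10 UTC ≤ query < 2024-09-05 07:15 UTC
10·60 + 8 + 750 = 1358 min
1358 = 0·1440 + 1358; 1358 = 22·60 + 38 → 22:38, same day
→ 2024-08-31 22:38 QEH

2024-08-31 22:38 QEH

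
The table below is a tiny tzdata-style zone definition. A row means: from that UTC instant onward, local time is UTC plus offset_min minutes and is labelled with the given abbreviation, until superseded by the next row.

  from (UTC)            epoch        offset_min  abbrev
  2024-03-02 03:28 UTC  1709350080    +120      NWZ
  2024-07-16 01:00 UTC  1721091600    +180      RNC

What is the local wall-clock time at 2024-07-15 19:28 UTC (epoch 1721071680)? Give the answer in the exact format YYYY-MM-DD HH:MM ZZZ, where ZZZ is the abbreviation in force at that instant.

2024-07-15 21:28 NWZ

Query: 2024-07-15 19:28 UTC
Rule 1/2 (NWZ, +02:00): 2024-03-02 03:28 UTC ≤ query < 2024-07-16 01:00 UTC
19·60 + 28 + 120 = 1288 min
1288 = 0·1440 + 1288; 1288 = 21·60 + 28 → 21:28, same day
→ 2024-07-15 21:28 NWZ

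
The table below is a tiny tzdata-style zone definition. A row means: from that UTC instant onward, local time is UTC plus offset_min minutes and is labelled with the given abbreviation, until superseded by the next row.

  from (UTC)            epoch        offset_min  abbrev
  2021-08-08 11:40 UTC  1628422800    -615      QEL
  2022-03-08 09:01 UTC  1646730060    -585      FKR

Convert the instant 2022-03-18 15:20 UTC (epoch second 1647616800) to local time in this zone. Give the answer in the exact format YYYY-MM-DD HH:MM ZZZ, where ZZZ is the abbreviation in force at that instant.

Query: 2022-03-18 15:20 UTC
Rule 2/2 (FKR, -09:45): 2022-03-08 09:01 UTC ≤ query < +∞
15·60 + 20 - 585 = 335 min
335 = 0·1440 + 335; 335 = 5·60 + 35 → 05:35, same day
→ 2022-03-18 05:35 FKR

2022-03-18 05:35 FKR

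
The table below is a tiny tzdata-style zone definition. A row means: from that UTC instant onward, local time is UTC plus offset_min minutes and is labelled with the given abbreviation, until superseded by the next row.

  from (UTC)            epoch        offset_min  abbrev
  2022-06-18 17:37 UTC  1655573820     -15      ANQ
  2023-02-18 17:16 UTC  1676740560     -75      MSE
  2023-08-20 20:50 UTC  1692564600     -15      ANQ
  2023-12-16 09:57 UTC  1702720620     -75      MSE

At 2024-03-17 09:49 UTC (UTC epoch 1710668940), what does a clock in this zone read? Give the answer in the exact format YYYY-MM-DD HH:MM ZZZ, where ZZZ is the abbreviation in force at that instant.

Query: 2024-03-17 09:49 UTC
Rule 4/4 (MSE, -01:15): 2023-12-16 09:57 UTC ≤ query < +∞
9·60 + 49 - 75 = 514 min
514 = 0·1440 + 514; 514 = 8·60 + 34 → 08:34, same day
→ 2024-03-17 08:34 MSE

2024-03-17 08:34 MSE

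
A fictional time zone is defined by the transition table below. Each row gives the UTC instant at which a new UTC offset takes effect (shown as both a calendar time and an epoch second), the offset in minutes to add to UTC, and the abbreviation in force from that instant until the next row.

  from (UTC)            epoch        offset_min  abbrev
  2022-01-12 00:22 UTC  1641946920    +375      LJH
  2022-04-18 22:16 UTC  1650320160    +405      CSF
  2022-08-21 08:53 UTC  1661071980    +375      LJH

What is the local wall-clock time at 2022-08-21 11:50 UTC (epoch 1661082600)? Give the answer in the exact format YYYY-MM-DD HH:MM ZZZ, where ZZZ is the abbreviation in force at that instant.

2022-08-21 18:05 LJH

Query: 2022-08-21 11:50 UTC
Rule 3/3 (LJH, +06:15): 2022-08-21 08:53 UTC ≤ query < +∞
11·60 + 50 + 375 = 1085 min
1085 = 0·1440 + 1085; 1085 = 18·60 + 5 → 18:05, same day
→ 2022-08-21 18:05 LJH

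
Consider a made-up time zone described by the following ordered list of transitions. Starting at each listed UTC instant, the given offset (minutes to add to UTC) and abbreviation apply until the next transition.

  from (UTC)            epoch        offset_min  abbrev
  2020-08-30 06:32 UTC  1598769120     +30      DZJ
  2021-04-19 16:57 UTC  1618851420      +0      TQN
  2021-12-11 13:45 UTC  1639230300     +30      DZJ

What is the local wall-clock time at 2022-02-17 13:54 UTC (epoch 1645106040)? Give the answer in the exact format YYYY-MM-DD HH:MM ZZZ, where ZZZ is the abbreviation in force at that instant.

Query: 2022-02-17 13:54 UTC
Rule 3/3 (DZJ, +00:30): 2021-12-11 13:45 UTC ≤ query < +∞
13·60 + 54 + 30 = 864 min
864 = 0·1440 + 864; 864 = 14·60 + 24 → 14:24, same day
→ 2022-02-17 14:24 DZJ

2022-02-17 14:24 DZJ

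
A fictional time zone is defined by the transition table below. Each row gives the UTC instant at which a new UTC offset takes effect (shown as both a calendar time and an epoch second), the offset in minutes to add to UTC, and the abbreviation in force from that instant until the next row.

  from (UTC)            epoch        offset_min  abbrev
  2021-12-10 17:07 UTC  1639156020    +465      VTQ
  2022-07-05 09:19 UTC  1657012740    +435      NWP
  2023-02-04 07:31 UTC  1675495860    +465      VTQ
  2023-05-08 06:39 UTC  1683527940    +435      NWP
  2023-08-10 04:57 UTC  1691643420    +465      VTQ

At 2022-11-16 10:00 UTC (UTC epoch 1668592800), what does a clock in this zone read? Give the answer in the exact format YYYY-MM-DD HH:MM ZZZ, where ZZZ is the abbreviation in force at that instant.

2022-11-16 17:15 NWP

Query: 2022-11-16 10:00 UTC
Rule 2/5 (NWP, +07:15): 2022-07-05 09:19 UTC ≤ query < 2023-02-04 07:31 UTC
10·60 + 0 + 435 = 1035 min
1035 = 0·1440 + 1035; 1035 = 17·60 + 15 → 17:15, same day
→ 2022-11-16 17:15 NWP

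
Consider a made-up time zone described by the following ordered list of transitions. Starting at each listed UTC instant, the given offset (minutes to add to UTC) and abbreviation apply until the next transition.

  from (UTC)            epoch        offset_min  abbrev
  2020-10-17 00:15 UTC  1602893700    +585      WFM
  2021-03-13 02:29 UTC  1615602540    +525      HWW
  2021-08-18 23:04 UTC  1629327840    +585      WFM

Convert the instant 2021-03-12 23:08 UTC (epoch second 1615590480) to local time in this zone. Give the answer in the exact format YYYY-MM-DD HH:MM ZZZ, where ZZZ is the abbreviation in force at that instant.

Query: 2021-03-12 23:08 UTC
Rule 1/3 (WFM, +09:45): 2020-10-17 00:15 UTC ≤ query < 2021-03-13 02:29 UTC
23·60 + 8 + 585 = 1973 min
1973 = 1·1440 + 533; 533 = 8·60 + 53 → 08:53, 2021-03-12 + 1 day = 2021-03-13
→ 2021-03-13 08:53 WFM

2021-03-13 08:53 WFM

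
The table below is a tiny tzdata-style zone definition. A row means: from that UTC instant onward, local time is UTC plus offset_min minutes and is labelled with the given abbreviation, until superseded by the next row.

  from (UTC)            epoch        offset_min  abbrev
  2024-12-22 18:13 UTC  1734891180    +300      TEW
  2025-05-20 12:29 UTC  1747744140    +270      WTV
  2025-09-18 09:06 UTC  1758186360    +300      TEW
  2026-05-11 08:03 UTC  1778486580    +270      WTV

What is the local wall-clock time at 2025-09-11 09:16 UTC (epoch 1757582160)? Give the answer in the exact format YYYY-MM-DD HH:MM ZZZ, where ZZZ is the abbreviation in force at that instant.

2025-09-11 13:46 WTV

Query: 2025-09-11 09:16 UTC
Rule 2/4 (WTV, +04:30): 2025-05-20 12:29 UTC ≤ query < 2025-09-18 09:06 UTC
9·60 + 16 + 270 = 826 min
826 = 0·1440 + 826; 826 = 13·60 + 46 → 13:46, same day
→ 2025-09-11 13:46 WTV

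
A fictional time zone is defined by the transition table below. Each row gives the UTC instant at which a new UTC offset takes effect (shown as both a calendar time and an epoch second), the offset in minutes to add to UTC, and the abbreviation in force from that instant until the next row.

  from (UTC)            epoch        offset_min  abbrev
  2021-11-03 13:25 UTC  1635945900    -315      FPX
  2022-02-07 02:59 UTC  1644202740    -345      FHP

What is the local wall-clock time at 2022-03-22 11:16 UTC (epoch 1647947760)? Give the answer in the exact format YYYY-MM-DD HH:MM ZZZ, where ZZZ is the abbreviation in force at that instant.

2022-03-22 05:31 FHP

Query: 2022-03-22 11:16 UTC
Rule 2/2 (FHP, -05:45): 2022-02-07 02:59 UTC ≤ query < +∞
11·60 + 16 - 345 = 331 min
331 = 0·1440 + 331; 331 = 5·60 + 31 → 05:31, same day
→ 2022-03-22 05:31 FHP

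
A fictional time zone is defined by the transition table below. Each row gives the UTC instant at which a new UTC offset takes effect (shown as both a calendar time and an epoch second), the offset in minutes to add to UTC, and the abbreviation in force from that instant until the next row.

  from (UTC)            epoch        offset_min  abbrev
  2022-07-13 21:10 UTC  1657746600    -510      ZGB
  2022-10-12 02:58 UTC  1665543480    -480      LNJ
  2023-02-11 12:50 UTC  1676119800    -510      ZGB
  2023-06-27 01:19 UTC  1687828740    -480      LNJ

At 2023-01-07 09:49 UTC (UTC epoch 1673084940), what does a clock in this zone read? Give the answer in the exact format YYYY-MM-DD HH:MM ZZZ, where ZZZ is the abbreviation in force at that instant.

2023-01-07 01:49 LNJ

Query: 2023-01-07 09:49 UTC
Rule 2/4 (LNJ, -08:00): 2022-10-12 02:58 UTC ≤ query < 2023-02-11 12:50 UTC
9·60 + 49 - 480 = 109 min
109 = 0·1440 + 109; 109 = 1·60 + 49 → 01:49, same day
→ 2023-01-07 01:49 LNJ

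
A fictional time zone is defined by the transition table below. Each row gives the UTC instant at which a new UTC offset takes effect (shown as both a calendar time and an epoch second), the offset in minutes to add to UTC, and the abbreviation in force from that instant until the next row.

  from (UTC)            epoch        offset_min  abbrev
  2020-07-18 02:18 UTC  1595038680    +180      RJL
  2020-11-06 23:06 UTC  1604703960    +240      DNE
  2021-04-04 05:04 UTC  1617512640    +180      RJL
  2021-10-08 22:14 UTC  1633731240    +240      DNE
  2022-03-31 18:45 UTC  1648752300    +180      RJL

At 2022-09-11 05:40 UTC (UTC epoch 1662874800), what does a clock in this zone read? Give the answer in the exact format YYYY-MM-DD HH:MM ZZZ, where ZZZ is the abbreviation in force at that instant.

2022-09-11 08:40 RJL

Query: 2022-09-11 05:40 UTC
Rule 5/5 (RJL, +03:00): 2022-03-31 18:45 UTC ≤ query < +∞
5·60 + 40 + 180 = 520 min
520 = 0·1440 + 520; 520 = 8·60 + 40 → 08:40, same day
→ 2022-09-11 08:40 RJL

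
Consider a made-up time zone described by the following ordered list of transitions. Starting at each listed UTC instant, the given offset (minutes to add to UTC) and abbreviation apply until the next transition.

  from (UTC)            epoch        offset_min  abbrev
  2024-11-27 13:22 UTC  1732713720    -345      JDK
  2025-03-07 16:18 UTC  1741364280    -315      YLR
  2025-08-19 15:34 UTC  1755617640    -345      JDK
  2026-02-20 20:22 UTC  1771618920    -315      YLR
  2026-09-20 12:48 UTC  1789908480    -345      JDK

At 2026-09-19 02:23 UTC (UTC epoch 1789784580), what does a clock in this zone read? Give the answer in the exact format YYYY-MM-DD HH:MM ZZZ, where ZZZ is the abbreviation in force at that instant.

Query: 2026-09-19 02:23 UTC
Rule 4/5 (YLR, -05:15): 2026-02-20 20:22 UTC ≤ query < 2026-09-20 12:48 UTC
2·60 + 23 - 315 = -172 min
-172 = -1·1440 + 1268; 1268 = 21·60 + 8 → 21:08, 2026-09-19 - 1 day = 2026-09-18
→ 2026-09-18 21:08 YLR

2026-09-18 21:08 YLR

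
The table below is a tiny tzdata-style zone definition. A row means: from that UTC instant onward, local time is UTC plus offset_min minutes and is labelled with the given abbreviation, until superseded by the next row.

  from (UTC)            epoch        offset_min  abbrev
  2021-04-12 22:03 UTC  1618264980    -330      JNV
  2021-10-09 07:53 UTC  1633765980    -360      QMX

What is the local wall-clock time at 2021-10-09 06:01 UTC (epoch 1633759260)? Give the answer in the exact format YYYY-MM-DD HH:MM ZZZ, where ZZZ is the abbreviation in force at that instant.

2021-10-09 00:31 JNV

Query: 2021-10-09 06:01 UTC
Rule 1/2 (JNV, -05:30): 2021-04-12 22:03 UTC ≤ query < 2021-10-09 07:53 UTC
6·60 + 1 - 330 = 31 min
31 = 0·1440 + 31; 31 = 0·60 + 31 → 00:31, same day
→ 2021-10-09 00:31 JNV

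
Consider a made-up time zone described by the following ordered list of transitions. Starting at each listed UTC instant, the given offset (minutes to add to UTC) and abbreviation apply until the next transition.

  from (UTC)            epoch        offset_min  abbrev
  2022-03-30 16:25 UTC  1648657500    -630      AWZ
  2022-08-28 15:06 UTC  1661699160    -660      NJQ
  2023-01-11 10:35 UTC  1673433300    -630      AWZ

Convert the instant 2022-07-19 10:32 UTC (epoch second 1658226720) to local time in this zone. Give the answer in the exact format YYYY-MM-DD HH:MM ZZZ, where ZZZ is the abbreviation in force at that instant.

Query: 2022-07-19 10:32 UTC
Rule 1/3 (AWZ, -10:30): 2022-03-30 16:25 UTC ≤ query < 2022-08-28 15:06 UTC
10·60 + 32 - 630 = 2 min
2 = 0·1440 + 2; 2 = 0·60 + 2 → 00:02, same day
→ 2022-07-19 00:02 AWZ

2022-07-19 00:02 AWZ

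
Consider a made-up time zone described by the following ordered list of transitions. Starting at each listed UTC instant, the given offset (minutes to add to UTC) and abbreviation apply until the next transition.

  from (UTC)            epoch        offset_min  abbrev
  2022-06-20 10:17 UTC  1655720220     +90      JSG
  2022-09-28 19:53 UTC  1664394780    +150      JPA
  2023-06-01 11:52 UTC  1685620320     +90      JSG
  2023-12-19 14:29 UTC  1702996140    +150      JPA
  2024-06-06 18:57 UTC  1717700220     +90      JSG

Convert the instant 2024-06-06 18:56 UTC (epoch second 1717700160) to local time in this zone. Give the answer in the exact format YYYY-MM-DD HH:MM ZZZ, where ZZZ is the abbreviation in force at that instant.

2024-06-06 21:26 JPA

Query: 2024-06-06 18:56 UTC
Rule 4/5 (JPA, +02:30): 2023-12-19 14:29 UTC ≤ query < 2024-06-06 18:57 UTC
18·60 + 56 + 150 = 1286 min
1286 = 0·1440 + 1286; 1286 = 21·60 + 26 → 21:26, same day
→ 2024-06-06 21:26 JPA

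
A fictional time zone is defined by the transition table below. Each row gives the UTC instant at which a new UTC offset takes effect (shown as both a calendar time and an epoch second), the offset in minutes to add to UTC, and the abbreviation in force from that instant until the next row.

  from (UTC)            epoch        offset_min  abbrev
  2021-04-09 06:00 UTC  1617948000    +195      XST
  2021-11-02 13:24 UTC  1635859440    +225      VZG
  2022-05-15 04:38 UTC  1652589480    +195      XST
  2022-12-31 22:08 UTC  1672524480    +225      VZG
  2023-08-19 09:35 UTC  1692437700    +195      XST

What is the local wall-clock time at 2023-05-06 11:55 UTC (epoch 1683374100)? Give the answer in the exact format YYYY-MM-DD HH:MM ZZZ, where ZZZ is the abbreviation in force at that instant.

2023-05-06 15:40 VZG

Query: 2023-05-06 11:55 UTC
Rule 4/5 (VZG, +03:45): 2022-12-31 22:08 UTC ≤ query < 2023-08-19 09:35 UTC
11·60 + 55 + 225 = 940 min
940 = 0·1440 + 940; 940 = 15·60 + 40 → 15:40, same day
→ 2023-05-06 15:40 VZG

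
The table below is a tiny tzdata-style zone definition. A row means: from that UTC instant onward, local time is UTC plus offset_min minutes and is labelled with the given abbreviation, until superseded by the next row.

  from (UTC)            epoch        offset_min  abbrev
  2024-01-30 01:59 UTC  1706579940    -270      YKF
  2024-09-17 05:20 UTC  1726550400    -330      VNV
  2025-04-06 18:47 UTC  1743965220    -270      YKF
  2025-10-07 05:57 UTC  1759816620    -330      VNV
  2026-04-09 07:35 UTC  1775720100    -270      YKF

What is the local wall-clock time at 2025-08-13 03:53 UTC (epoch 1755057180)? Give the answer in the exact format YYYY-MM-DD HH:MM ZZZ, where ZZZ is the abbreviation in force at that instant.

2025-08-12 23:23 YKF

Query: 2025-08-13 03:53 UTC
Rule 3/5 (YKF, -04:30): 2025-04-06 18:47 UTC ≤ query < 2025-10-07 05:57 UTC
3·60 + 53 - 270 = -37 min
-37 = -1·1440 + 1403; 1403 = 23·60 + 23 → 23:23, 2025-08-13 - 1 day = 2025-08-12
→ 2025-08-12 23:23 YKF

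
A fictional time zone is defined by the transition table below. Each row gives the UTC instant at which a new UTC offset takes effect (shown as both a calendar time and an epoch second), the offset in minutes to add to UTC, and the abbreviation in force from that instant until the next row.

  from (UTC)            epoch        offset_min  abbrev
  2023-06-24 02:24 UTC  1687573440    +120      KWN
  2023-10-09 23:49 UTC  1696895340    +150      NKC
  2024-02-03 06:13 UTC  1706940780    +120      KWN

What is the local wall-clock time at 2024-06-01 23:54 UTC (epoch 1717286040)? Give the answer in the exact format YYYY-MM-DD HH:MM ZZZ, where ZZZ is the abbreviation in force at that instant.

Query: 2024-06-01 23:54 UTC
Rule 3/3 (KWN, +02:00): 2024-02-03 06:13 UTC ≤ query < +∞
23·60 + 54 + 120 = 1554 min
1554 = 1·1440 + 114; 114 = 1·60 + 54 → 01:54, 2024-06-01 + 1 day = 2024-06-02
→ 2024-06-02 01:54 KWN

2024-06-02 01:54 KWN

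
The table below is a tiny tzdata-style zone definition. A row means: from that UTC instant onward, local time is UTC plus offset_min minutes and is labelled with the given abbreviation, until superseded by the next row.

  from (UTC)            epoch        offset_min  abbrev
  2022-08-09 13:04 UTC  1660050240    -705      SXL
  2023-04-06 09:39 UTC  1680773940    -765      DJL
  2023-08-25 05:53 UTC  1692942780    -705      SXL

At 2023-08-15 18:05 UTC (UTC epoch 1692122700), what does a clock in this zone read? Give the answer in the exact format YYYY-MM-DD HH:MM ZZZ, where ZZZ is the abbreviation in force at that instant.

2023-08-15 05:20 DJL

Query: 2023-08-15 18:05 UTC
Rule 2/3 (DJL, -12:45): 2023-04-06 09:39 UTC ≤ query < 2023-08-25 05:53 UTC
18·60 + 5 - 765 = 320 min
320 = 0·1440 + 320; 320 = 5·60 + 20 → 05:20, same day
→ 2023-08-15 05:20 DJL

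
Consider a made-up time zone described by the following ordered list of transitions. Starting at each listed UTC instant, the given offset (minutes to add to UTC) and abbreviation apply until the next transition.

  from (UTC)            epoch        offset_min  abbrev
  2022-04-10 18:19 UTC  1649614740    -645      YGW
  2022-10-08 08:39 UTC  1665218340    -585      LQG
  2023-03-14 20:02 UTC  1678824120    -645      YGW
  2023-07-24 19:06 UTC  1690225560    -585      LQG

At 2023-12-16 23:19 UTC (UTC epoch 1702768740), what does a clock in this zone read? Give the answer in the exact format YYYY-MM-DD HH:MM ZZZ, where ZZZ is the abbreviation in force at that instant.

Query: 2023-12-16 23:19 UTC
Rule 4/4 (LQG, -09:45): 2023-07-24 19:06 UTC ≤ query < +∞
23·60 + 19 - 585 = 814 min
814 = 0·1440 + 814; 814 = 13·60 + 34 → 13:34, same day
→ 2023-12-16 13:34 LQG

2023-12-16 13:34 LQG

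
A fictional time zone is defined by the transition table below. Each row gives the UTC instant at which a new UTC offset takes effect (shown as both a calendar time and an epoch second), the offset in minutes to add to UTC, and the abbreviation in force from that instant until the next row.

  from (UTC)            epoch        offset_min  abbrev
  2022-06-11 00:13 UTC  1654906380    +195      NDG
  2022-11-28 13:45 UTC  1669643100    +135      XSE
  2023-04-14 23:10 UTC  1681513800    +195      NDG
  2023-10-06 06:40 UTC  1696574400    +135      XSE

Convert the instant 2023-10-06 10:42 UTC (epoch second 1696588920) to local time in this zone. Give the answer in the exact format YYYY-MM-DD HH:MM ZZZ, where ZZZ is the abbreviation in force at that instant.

2023-10-06 12:57 XSE

Query: 2023-10-06 10:42 UTC
Rule 4/4 (XSE, +02:15): 2023-10-06 06:40 UTC ≤ query < +∞
10·60 + 42 + 135 = 777 min
777 = 0·1440 + 777; 777 = 12·60 + 57 → 12:57, same day
→ 2023-10-06 12:57 XSE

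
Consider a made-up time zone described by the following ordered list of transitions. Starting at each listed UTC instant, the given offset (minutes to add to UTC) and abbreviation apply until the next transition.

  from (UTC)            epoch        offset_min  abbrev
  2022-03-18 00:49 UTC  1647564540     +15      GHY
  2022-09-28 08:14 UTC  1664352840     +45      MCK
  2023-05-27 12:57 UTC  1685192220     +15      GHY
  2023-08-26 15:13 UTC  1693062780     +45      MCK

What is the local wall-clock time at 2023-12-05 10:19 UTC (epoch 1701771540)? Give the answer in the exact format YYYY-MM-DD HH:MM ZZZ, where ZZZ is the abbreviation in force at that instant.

Query: 2023-12-05 10:19 UTC
Rule 4/4 (MCK, +00:45): 2023-08-26 15:13 UTC ≤ query < +∞
10·60 + 19 + 45 = 664 min
664 = 0·1440 + 664; 664 = 11·60 + 4 → 11:04, same day
→ 2023-12-05 11:04 MCK

2023-12-05 11:04 MCK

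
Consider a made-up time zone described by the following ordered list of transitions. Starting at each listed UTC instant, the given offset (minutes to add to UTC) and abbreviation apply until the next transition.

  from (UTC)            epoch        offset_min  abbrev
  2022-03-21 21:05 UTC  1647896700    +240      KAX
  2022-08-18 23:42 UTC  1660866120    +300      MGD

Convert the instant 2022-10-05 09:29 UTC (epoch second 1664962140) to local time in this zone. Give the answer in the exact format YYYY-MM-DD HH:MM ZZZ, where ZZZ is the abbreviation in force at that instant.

Query: 2022-10-05 09:29 UTC
Rule 2/2 (MGD, +05:00): 2022-08-18 23:42 UTC ≤ query < +∞
9·60 + 29 + 300 = 869 min
869 = 0·1440 + 869; 869 = 14·60 + 29 → 14:29, same day
→ 2022-10-05 14:29 MGD

2022-10-05 14:29 MGD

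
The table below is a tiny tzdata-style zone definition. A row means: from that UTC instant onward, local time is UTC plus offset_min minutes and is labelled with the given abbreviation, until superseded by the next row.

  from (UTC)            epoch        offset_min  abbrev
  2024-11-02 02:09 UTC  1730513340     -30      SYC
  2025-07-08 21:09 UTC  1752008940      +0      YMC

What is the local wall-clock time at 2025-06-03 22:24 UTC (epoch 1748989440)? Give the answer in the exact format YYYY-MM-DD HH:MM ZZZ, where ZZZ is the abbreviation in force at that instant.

Query: 2025-06-03 22:24 UTC
Rule 1/2 (SYC, -00:30): 2024-11-02 02:09 UTC ≤ query < 2025-07-08 21:09 UTC
22·60 + 24 - 30 = 1314 min
1314 = 0·1440 + 1314; 1314 = 21·60 + 54 → 21:54, same day
→ 2025-06-03 21:54 SYC

2025-06-03 21:54 SYC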